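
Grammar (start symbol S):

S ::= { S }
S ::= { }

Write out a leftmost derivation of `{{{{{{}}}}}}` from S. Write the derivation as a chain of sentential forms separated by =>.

S => {S} => {{S}} => {{{S}}} => {{{{S}}}} => {{{{{S}}}}} => {{{{{{}}}}}}

S => {S}   [S ::= { S }]
{S} => {{S}}   [S ::= { S }]
{{S}} => {{{S}}}   [S ::= { S }]
{{{S}}} => {{{{S}}}}   [S ::= { S }]
{{{{S}}}} => {{{{{S}}}}}   [S ::= { S }]
{{{{{S}}}}} => {{{{{{}}}}}}   [S ::= { }]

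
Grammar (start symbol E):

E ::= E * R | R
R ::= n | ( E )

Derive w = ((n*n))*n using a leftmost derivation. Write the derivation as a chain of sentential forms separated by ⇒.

E ⇒ E*R   [E ::= E * R]
E*R ⇒ R*R   [E ::= R]
R*R ⇒ (E)*R   [R ::= ( E )]
(E)*R ⇒ (R)*R   [E ::= R]
(R)*R ⇒ ((E))*R   [R ::= ( E )]
((E))*R ⇒ ((E*R))*R   [E ::= E * R]
((E*R))*R ⇒ ((R*R))*R   [E ::= R]
((R*R))*R ⇒ ((n*R))*R   [R ::= n]
((n*R))*R ⇒ ((n*n))*R   [R ::= n]
((n*n))*R ⇒ ((n*n))*n   [R ::= n]

E ⇒ E*R ⇒ R*R ⇒ (E)*R ⇒ (R)*R ⇒ ((E))*R ⇒ ((E*R))*R ⇒ ((R*R))*R ⇒ ((n*R))*R ⇒ ((n*n))*R ⇒ ((n*n))*n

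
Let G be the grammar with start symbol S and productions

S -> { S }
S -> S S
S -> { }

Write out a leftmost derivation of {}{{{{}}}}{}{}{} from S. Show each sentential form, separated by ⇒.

S ⇒ SS   [S -> S S]
SS ⇒ SSS   [S -> S S]
SSS ⇒ SSSS   [S -> S S]
SSSS ⇒ SSSSS   [S -> S S]
SSSSS ⇒ {}SSSS   [S -> { }]
{}SSSS ⇒ {}{S}SSS   [S -> { S }]
{}{S}SSS ⇒ {}{{S}}SSS   [S -> { S }]
{}{{S}}SSS ⇒ {}{{{S}}}SSS   [S -> { S }]
{}{{{S}}}SSS ⇒ {}{{{{}}}}SSS   [S -> { }]
{}{{{{}}}}SSS ⇒ {}{{{{}}}}{}SS   [S -> { }]
{}{{{{}}}}{}SS ⇒ {}{{{{}}}}{}{}S   [S -> { }]
{}{{{{}}}}{}{}S ⇒ {}{{{{}}}}{}{}{}   [S -> { }]

S ⇒ SS ⇒ SSS ⇒ SSSS ⇒ SSSSS ⇒ {}SSSS ⇒ {}{S}SSS ⇒ {}{{S}}SSS ⇒ {}{{{S}}}SSS ⇒ {}{{{{}}}}SSS ⇒ {}{{{{}}}}{}SS ⇒ {}{{{{}}}}{}{}S ⇒ {}{{{{}}}}{}{}{}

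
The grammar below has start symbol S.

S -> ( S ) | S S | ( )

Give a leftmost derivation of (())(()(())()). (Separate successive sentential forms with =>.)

S => SS => (S)S => (())S => (())(S) => (())(SS) => (())(SSS) => (())(()SS) => (())(()(S)S) => (())(()(())S) => (())(()(())())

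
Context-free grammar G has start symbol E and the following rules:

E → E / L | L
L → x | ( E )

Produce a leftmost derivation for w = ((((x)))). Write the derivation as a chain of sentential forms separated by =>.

E => L => (E) => (L) => ((E)) => ((L)) => (((E))) => (((L))) => ((((E)))) => ((((L)))) => ((((x))))

E => L   [E → L]
L => (E)   [L → ( E )]
(E) => (L)   [E → L]
(L) => ((E))   [L → ( E )]
((E)) => ((L))   [E → L]
((L)) => (((E)))   [L → ( E )]
(((E))) => (((L)))   [E → L]
(((L))) => ((((E))))   [L → ( E )]
((((E)))) => ((((L))))   [E → L]
((((L)))) => ((((x))))   [L → x]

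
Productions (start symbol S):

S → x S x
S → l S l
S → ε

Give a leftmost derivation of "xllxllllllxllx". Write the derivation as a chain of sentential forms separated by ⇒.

S ⇒ xSx   [S → x S x]
xSx ⇒ xlSlx   [S → l S l]
xlSlx ⇒ xllSllx   [S → l S l]
xllSllx ⇒ xllxSxllx   [S → x S x]
xllxSxllx ⇒ xllxlSlxllx   [S → l S l]
xllxlSlxllx ⇒ xllxllSllxllx   [S → l S l]
xllxllSllxllx ⇒ xllxlllSlllxllx   [S → l S l]
xllxlllSlllxllx ⇒ xllxllllllxllx   [S → ε]

S ⇒ xSx ⇒ xlSlx ⇒ xllSllx ⇒ xllxSxllx ⇒ xllxlSlxllx ⇒ xllxllSllxllx ⇒ xllxlllSlllxllx ⇒ xllxllllllxllx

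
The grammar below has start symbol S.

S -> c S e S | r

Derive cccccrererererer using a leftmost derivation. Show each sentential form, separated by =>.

S => cSeS => ccSeSeS => cccSeSeSeS => ccccSeSeSeSeS => cccccSeSeSeSeSeS => cccccreSeSeSeSeS => cccccrereSeSeSeS => cccccrerereSeSeS => cccccrererereSeS => cccccrerererereS => cccccrererererer

S => cSeS   [S -> c S e S]
cSeS => ccSeSeS   [S -> c S e S]
ccSeSeS => cccSeSeSeS   [S -> c S e S]
cccSeSeSeS => ccccSeSeSeSeS   [S -> c S e S]
ccccSeSeSeSeS => cccccSeSeSeSeSeS   [S -> c S e S]
cccccSeSeSeSeSeS => cccccreSeSeSeSeS   [S -> r]
cccccreSeSeSeSeS => cccccrereSeSeSeS   [S -> r]
cccccrereSeSeSeS => cccccrerereSeSeS   [S -> r]
cccccrerereSeSeS => cccccrererereSeS   [S -> r]
cccccrererereSeS => cccccrerererereS   [S -> r]
cccccrerererereS => cccccrererererer   [S -> r]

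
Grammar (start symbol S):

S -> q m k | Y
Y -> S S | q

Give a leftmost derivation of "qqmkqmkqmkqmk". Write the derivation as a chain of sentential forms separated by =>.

S => Y => SS => YS => SSS => YSS => qSS => qYS => qSSS => qqmkSS => qqmkqmkS => qqmkqmkY => qqmkqmkSS => qqmkqmkqmkS => qqmkqmkqmkqmk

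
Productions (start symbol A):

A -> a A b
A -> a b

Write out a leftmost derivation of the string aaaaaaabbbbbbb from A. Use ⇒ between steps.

A ⇒ aAb   [A -> a A b]
aAb ⇒ aaAbb   [A -> a A b]
aaAbb ⇒ aaaAbbb   [A -> a A b]
aaaAbbb ⇒ aaaaAbbbb   [A -> a A b]
aaaaAbbbb ⇒ aaaaaAbbbbb   [A -> a A b]
aaaaaAbbbbb ⇒ aaaaaaAbbbbbb   [A -> a A b]
aaaaaaAbbbbbb ⇒ aaaaaaabbbbbbb   [A -> a b]

A ⇒ aAb ⇒ aaAbb ⇒ aaaAbbb ⇒ aaaaAbbbb ⇒ aaaaaAbbbbb ⇒ aaaaaaAbbbbbb ⇒ aaaaaaabbbbbbb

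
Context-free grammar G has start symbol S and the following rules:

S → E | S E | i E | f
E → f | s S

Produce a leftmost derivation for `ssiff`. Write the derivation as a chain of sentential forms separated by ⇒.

S ⇒ E   [S → E]
E ⇒ sS   [E → s S]
sS ⇒ sSE   [S → S E]
sSE ⇒ sEE   [S → E]
sEE ⇒ ssSE   [E → s S]
ssSE ⇒ ssiEE   [S → i E]
ssiEE ⇒ ssifE   [E → f]
ssifE ⇒ ssiff   [E → f]

S ⇒ E ⇒ sS ⇒ sSE ⇒ sEE ⇒ ssSE ⇒ ssiEE ⇒ ssifE ⇒ ssiff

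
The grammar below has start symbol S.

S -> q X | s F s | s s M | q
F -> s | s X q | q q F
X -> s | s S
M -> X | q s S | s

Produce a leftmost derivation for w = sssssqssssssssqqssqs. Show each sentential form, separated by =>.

S => ssM => ssX => sssS => sssssM => sssssqsS => sssssqsssM => sssssqsssX => sssssqssssS => sssssqsssssFs => sssssqssssssXqs => sssssqsssssssSqs => sssssqssssssssFsqs => sssssqssssssssqqFsqs => sssssqssssssssqqssqs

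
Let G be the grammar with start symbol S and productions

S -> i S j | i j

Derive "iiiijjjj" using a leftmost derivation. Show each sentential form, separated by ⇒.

S ⇒ iSj   [S -> i S j]
iSj ⇒ iiSjj   [S -> i S j]
iiSjj ⇒ iiiSjjj   [S -> i S j]
iiiSjjj ⇒ iiiijjjj   [S -> i j]

S⇒iSj⇒iiSjj⇒iiiSjjj⇒iiiijjjj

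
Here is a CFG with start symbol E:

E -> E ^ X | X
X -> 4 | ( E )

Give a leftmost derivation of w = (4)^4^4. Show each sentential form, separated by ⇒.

E ⇒ E^X ⇒ E^X^X ⇒ X^X^X ⇒ (E)^X^X ⇒ (X)^X^X ⇒ (4)^X^X ⇒ (4)^4^X ⇒ (4)^4^4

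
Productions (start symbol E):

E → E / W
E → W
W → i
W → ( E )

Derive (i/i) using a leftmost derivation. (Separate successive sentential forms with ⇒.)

E ⇒ W   [E → W]
W ⇒ (E)   [W → ( E )]
(E) ⇒ (E/W)   [E → E / W]
(E/W) ⇒ (W/W)   [E → W]
(W/W) ⇒ (i/W)   [W → i]
(i/W) ⇒ (i/i)   [W → i]

E⇒W⇒(E)⇒(E/W)⇒(W/W)⇒(i/W)⇒(i/i)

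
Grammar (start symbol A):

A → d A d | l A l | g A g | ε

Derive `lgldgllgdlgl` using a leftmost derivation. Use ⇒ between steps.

A ⇒ lAl ⇒ lgAgl ⇒ lglAlgl ⇒ lgldAdlgl ⇒ lgldgAgdlgl ⇒ lgldglAlgdlgl ⇒ lgldgllgdlgl

A ⇒ lAl   [A → l A l]
lAl ⇒ lgAgl   [A → g A g]
lgAgl ⇒ lglAlgl   [A → l A l]
lglAlgl ⇒ lgldAdlgl   [A → d A d]
lgldAdlgl ⇒ lgldgAgdlgl   [A → g A g]
lgldgAgdlgl ⇒ lgldglAlgdlgl   [A → l A l]
lgldglAlgdlgl ⇒ lgldgllgdlgl   [A → ε]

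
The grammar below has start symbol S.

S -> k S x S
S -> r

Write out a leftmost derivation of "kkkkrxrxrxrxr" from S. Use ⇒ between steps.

S⇒kSxS⇒kkSxSxS⇒kkkSxSxSxS⇒kkkkSxSxSxSxS⇒kkkkrxSxSxSxS⇒kkkkrxrxSxSxS⇒kkkkrxrxrxSxS⇒kkkkrxrxrxrxS⇒kkkkrxrxrxrxr

S ⇒ kSxS   [S -> k S x S]
kSxS ⇒ kkSxSxS   [S -> k S x S]
kkSxSxS ⇒ kkkSxSxSxS   [S -> k S x S]
kkkSxSxSxS ⇒ kkkkSxSxSxSxS   [S -> k S x S]
kkkkSxSxSxSxS ⇒ kkkkrxSxSxSxS   [S -> r]
kkkkrxSxSxSxS ⇒ kkkkrxrxSxSxS   [S -> r]
kkkkrxrxSxSxS ⇒ kkkkrxrxrxSxS   [S -> r]
kkkkrxrxrxSxS ⇒ kkkkrxrxrxrxS   [S -> r]
kkkkrxrxrxrxS ⇒ kkkkrxrxrxrxr   [S -> r]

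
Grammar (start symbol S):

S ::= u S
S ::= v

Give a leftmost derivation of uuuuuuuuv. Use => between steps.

S => uS => uuS => uuuS => uuuuS => uuuuuS => uuuuuuS => uuuuuuuS => uuuuuuuuS => uuuuuuuuv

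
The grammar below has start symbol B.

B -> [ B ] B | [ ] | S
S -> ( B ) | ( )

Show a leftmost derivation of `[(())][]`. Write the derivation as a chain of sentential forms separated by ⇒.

B ⇒ [B]B ⇒ [S]B ⇒ [(B)]B ⇒ [(S)]B ⇒ [(())]B ⇒ [(())][]

B ⇒ [B]B   [B -> [ B ] B]
[B]B ⇒ [S]B   [B -> S]
[S]B ⇒ [(B)]B   [S -> ( B )]
[(B)]B ⇒ [(S)]B   [B -> S]
[(S)]B ⇒ [(())]B   [S -> ( )]
[(())]B ⇒ [(())][]   [B -> [ ]]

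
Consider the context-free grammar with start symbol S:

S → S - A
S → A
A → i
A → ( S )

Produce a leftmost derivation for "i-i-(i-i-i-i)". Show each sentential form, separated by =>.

S => S-A   [S → S - A]
S-A => S-A-A   [S → S - A]
S-A-A => A-A-A   [S → A]
A-A-A => i-A-A   [A → i]
i-A-A => i-i-A   [A → i]
i-i-A => i-i-(S)   [A → ( S )]
i-i-(S) => i-i-(S-A)   [S → S - A]
i-i-(S-A) => i-i-(S-A-A)   [S → S - A]
i-i-(S-A-A) => i-i-(S-A-A-A)   [S → S - A]
i-i-(S-A-A-A) => i-i-(A-A-A-A)   [S → A]
i-i-(A-A-A-A) => i-i-(i-A-A-A)   [A → i]
i-i-(i-A-A-A) => i-i-(i-i-A-A)   [A → i]
i-i-(i-i-A-A) => i-i-(i-i-i-A)   [A → i]
i-i-(i-i-i-A) => i-i-(i-i-i-i)   [A → i]

S => S-A => S-A-A => A-A-A => i-A-A => i-i-A => i-i-(S) => i-i-(S-A) => i-i-(S-A-A) => i-i-(S-A-A-A) => i-i-(A-A-A-A) => i-i-(i-A-A-A) => i-i-(i-i-A-A) => i-i-(i-i-i-A) => i-i-(i-i-i-i)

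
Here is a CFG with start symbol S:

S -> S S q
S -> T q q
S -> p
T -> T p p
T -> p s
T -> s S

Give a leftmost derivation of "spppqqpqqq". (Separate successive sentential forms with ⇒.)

S ⇒ Tqq   [S -> T q q]
Tqq ⇒ sSqq   [T -> s S]
sSqq ⇒ sSSqqq   [S -> S S q]
sSSqqq ⇒ sSSqSqqq   [S -> S S q]
sSSqSqqq ⇒ spSqSqqq   [S -> p]
spSqSqqq ⇒ spSSqqSqqq   [S -> S S q]
spSSqqSqqq ⇒ sppSqqSqqq   [S -> p]
sppSqqSqqq ⇒ spppqqSqqq   [S -> p]
spppqqSqqq ⇒ spppqqpqqq   [S -> p]

S ⇒ Tqq ⇒ sSqq ⇒ sSSqqq ⇒ sSSqSqqq ⇒ spSqSqqq ⇒ spSSqqSqqq ⇒ sppSqqSqqq ⇒ spppqqSqqq ⇒ spppqqpqqq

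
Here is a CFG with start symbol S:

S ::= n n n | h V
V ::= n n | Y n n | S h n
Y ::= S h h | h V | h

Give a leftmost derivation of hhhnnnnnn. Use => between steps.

S => hV => hYnn => hhVnn => hhYnnnn => hhhVnnnn => hhhnnnnnn

S => hV   [S ::= h V]
hV => hYnn   [V ::= Y n n]
hYnn => hhVnn   [Y ::= h V]
hhVnn => hhYnnnn   [V ::= Y n n]
hhYnnnn => hhhVnnnn   [Y ::= h V]
hhhVnnnn => hhhnnnnnn   [V ::= n n]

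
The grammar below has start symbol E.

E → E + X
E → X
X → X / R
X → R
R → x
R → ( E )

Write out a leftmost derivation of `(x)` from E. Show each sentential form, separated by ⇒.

E ⇒ X ⇒ R ⇒ (E) ⇒ (X) ⇒ (R) ⇒ (x)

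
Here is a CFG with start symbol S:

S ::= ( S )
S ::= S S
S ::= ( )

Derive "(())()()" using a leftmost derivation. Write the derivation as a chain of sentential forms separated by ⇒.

S ⇒ SS ⇒ SSS ⇒ (S)SS ⇒ (())SS ⇒ (())()S ⇒ (())()()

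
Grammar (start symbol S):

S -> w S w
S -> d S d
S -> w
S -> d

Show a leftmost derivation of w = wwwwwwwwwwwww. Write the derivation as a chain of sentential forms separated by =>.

S => wSw => wwSww => wwwSwww => wwwwSwwww => wwwwwSwwwww => wwwwwwSwwwwww => wwwwwwwwwwwww

S => wSw   [S -> w S w]
wSw => wwSww   [S -> w S w]
wwSww => wwwSwww   [S -> w S w]
wwwSwww => wwwwSwwww   [S -> w S w]
wwwwSwwww => wwwwwSwwwww   [S -> w S w]
wwwwwSwwwww => wwwwwwSwwwwww   [S -> w S w]
wwwwwwSwwwwww => wwwwwwwwwwwww   [S -> w]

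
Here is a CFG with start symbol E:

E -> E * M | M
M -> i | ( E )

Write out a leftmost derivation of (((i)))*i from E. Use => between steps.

E => E*M => M*M => (E)*M => (M)*M => ((E))*M => ((M))*M => (((E)))*M => (((M)))*M => (((i)))*M => (((i)))*i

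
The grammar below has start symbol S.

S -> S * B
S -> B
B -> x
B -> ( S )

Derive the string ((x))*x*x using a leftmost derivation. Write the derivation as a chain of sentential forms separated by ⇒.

S ⇒ S*B ⇒ S*B*B ⇒ B*B*B ⇒ (S)*B*B ⇒ (B)*B*B ⇒ ((S))*B*B ⇒ ((B))*B*B ⇒ ((x))*B*B ⇒ ((x))*x*B ⇒ ((x))*x*x

S ⇒ S*B   [S -> S * B]
S*B ⇒ S*B*B   [S -> S * B]
S*B*B ⇒ B*B*B   [S -> B]
B*B*B ⇒ (S)*B*B   [B -> ( S )]
(S)*B*B ⇒ (B)*B*B   [S -> B]
(B)*B*B ⇒ ((S))*B*B   [B -> ( S )]
((S))*B*B ⇒ ((B))*B*B   [S -> B]
((B))*B*B ⇒ ((x))*B*B   [B -> x]
((x))*B*B ⇒ ((x))*x*B   [B -> x]
((x))*x*B ⇒ ((x))*x*x   [B -> x]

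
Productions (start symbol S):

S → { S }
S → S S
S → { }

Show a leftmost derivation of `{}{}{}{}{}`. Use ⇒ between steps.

S ⇒ SS ⇒ SSS ⇒ SSSS ⇒ SSSSS ⇒ {}SSSS ⇒ {}{}SSS ⇒ {}{}{}SS ⇒ {}{}{}{}S ⇒ {}{}{}{}{}

S ⇒ SS   [S → S S]
SS ⇒ SSS   [S → S S]
SSS ⇒ SSSS   [S → S S]
SSSS ⇒ SSSSS   [S → S S]
SSSSS ⇒ {}SSSS   [S → { }]
{}SSSS ⇒ {}{}SSS   [S → { }]
{}{}SSS ⇒ {}{}{}SS   [S → { }]
{}{}{}SS ⇒ {}{}{}{}S   [S → { }]
{}{}{}{}S ⇒ {}{}{}{}{}   [S → { }]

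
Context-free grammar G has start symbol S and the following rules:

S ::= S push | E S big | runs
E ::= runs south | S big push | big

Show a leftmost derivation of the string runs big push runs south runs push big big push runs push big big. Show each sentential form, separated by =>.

S => E S big   [S ::= E S big]
E S big => S big push S big   [E ::= S big push]
S big push S big => runs big push S big   [S ::= runs]
runs big push S big => runs big push E S big big   [S ::= E S big]
runs big push E S big big => runs big push S big push S big big   [E ::= S big push]
runs big push S big push S big big => runs big push E S big big push S big big   [S ::= E S big]
runs big push E S big big push S big big => runs big push runs south S big big push S big big   [E ::= runs south]
runs big push runs south S big big push S big big => runs big push runs south S push big big push S big big   [S ::= S push]
runs big push runs south S push big big push S big big => runs big push runs south runs push big big push S big big   [S ::= runs]
runs big push runs south runs push big big push S big big => runs big push runs south runs push big big push S push big big   [S ::= S push]
runs big push runs south runs push big big push S push big big => runs big push runs south runs push big big push runs push big big   [S ::= runs]

S => E S big => S big push S big => runs big push S big => runs big push E S big big => runs big push S big push S big big => runs big push E S big big push S big big => runs big push runs south S big big push S big big => runs big push runs south S push big big push S big big => runs big push runs south runs push big big push S big big => runs big push runs south runs push big big push S push big big => runs big push runs south runs push big big push runs push big big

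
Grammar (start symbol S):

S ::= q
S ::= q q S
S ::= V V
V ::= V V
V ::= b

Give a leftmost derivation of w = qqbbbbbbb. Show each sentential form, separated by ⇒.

S ⇒ qqS ⇒ qqVV ⇒ qqVVV ⇒ qqVVVV ⇒ qqVVVVV ⇒ qqVVVVVV ⇒ qqVVVVVVV ⇒ qqbVVVVVV ⇒ qqbbVVVVV ⇒ qqbbbVVVV ⇒ qqbbbbVVV ⇒ qqbbbbbVV ⇒ qqbbbbbbV ⇒ qqbbbbbbb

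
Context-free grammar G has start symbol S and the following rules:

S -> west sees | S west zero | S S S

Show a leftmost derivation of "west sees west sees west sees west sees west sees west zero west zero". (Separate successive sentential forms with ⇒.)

S ⇒ S west zero ⇒ S west zero west zero ⇒ S S S west zero west zero ⇒ west sees S S west zero west zero ⇒ west sees S S S S west zero west zero ⇒ west sees west sees S S S west zero west zero ⇒ west sees west sees west sees S S west zero west zero ⇒ west sees west sees west sees west sees S west zero west zero ⇒ west sees west sees west sees west sees west sees west zero west zero

S ⇒ S west zero   [S -> S west zero]
S west zero ⇒ S west zero west zero   [S -> S west zero]
S west zero west zero ⇒ S S S west zero west zero   [S -> S S S]
S S S west zero west zero ⇒ west sees S S west zero west zero   [S -> west sees]
west sees S S west zero west zero ⇒ west sees S S S S west zero west zero   [S -> S S S]
west sees S S S S west zero west zero ⇒ west sees west sees S S S west zero west zero   [S -> west sees]
west sees west sees S S S west zero west zero ⇒ west sees west sees west sees S S west zero west zero   [S -> west sees]
west sees west sees west sees S S west zero west zero ⇒ west sees west sees west sees west sees S west zero west zero   [S -> west sees]
west sees west sees west sees west sees S west zero west zero ⇒ west sees west sees west sees west sees west sees west zero west zero   [S -> west sees]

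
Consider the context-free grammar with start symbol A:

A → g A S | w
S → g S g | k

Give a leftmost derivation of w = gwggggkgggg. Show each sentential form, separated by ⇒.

A ⇒ gAS   [A → g A S]
gAS ⇒ gwS   [A → w]
gwS ⇒ gwgSg   [S → g S g]
gwgSg ⇒ gwggSgg   [S → g S g]
gwggSgg ⇒ gwgggSggg   [S → g S g]
gwgggSggg ⇒ gwggggSgggg   [S → g S g]
gwggggSgggg ⇒ gwggggkgggg   [S → k]

A ⇒ gAS ⇒ gwS ⇒ gwgSg ⇒ gwggSgg ⇒ gwgggSggg ⇒ gwggggSgggg ⇒ gwggggkgggg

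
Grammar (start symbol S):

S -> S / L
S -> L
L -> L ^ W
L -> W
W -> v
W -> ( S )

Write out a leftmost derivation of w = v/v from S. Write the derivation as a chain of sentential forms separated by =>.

S => S/L   [S -> S / L]
S/L => L/L   [S -> L]
L/L => W/L   [L -> W]
W/L => v/L   [W -> v]
v/L => v/W   [L -> W]
v/W => v/v   [W -> v]

S => S/L => L/L => W/L => v/L => v/W => v/v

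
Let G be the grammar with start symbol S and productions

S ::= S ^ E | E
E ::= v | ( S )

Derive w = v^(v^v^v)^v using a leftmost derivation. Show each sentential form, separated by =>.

S=>S^E=>S^E^E=>E^E^E=>v^E^E=>v^(S)^E=>v^(S^E)^E=>v^(S^E^E)^E=>v^(E^E^E)^E=>v^(v^E^E)^E=>v^(v^v^E)^E=>v^(v^v^v)^E=>v^(v^v^v)^v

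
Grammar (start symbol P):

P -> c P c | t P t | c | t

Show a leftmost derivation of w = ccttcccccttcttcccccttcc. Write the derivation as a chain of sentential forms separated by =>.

P => cPc => ccPcc => cctPtcc => ccttPttcc => ccttcPcttcc => ccttccPccttcc => ccttcccPcccttcc => ccttccccPccccttcc => ccttcccccPcccccttcc => ccttccccctPtcccccttcc => ccttcccccttPttcccccttcc => ccttcccccttcttcccccttcc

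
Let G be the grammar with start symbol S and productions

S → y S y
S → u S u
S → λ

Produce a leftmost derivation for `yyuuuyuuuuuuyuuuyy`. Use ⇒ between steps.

S ⇒ ySy ⇒ yySyy ⇒ yyuSuyy ⇒ yyuuSuuyy ⇒ yyuuuSuuuyy ⇒ yyuuuySyuuuyy ⇒ yyuuuyuSuyuuuyy ⇒ yyuuuyuuSuuyuuuyy ⇒ yyuuuyuuuSuuuyuuuyy ⇒ yyuuuyuuuuuuyuuuyy

S ⇒ ySy   [S → y S y]
ySy ⇒ yySyy   [S → y S y]
yySyy ⇒ yyuSuyy   [S → u S u]
yyuSuyy ⇒ yyuuSuuyy   [S → u S u]
yyuuSuuyy ⇒ yyuuuSuuuyy   [S → u S u]
yyuuuSuuuyy ⇒ yyuuuySyuuuyy   [S → y S y]
yyuuuySyuuuyy ⇒ yyuuuyuSuyuuuyy   [S → u S u]
yyuuuyuSuyuuuyy ⇒ yyuuuyuuSuuyuuuyy   [S → u S u]
yyuuuyuuSuuyuuuyy ⇒ yyuuuyuuuSuuuyuuuyy   [S → u S u]
yyuuuyuuuSuuuyuuuyy ⇒ yyuuuyuuuuuuyuuuyy   [S → λ]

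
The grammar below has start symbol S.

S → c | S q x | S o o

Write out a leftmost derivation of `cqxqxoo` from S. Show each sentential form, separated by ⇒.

S⇒Soo⇒Sqxoo⇒Sqxqxoo⇒cqxqxoo

S ⇒ Soo   [S → S o o]
Soo ⇒ Sqxoo   [S → S q x]
Sqxoo ⇒ Sqxqxoo   [S → S q x]
Sqxqxoo ⇒ cqxqxoo   [S → c]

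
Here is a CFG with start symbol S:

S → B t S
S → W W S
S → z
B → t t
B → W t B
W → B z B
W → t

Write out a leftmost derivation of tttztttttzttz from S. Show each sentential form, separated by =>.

S => WWS => tWS => tBzBS => tWtBzBS => tBzBtBzBS => tttzBtBzBS => tttztttBzBS => tttztttttzBS => tttztttttzttS => tttztttttzttz

S => WWS   [S → W W S]
WWS => tWS   [W → t]
tWS => tBzBS   [W → B z B]
tBzBS => tWtBzBS   [B → W t B]
tWtBzBS => tBzBtBzBS   [W → B z B]
tBzBtBzBS => tttzBtBzBS   [B → t t]
tttzBtBzBS => tttztttBzBS   [B → t t]
tttztttBzBS => tttztttttzBS   [B → t t]
tttztttttzBS => tttztttttzttS   [B → t t]
tttztttttzttS => tttztttttzttz   [S → z]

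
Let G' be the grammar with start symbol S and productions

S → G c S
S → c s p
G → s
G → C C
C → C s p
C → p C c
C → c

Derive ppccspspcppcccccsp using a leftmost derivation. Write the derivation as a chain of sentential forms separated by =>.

S => GcS => CCcS => pCcCcS => pCspcCcS => pCspspcCcS => ppCcspspcCcS => ppccspspcCcS => ppccspspcpCccS => ppccspspcppCcccS => ppccspspcppccccS => ppccspspcppcccccsp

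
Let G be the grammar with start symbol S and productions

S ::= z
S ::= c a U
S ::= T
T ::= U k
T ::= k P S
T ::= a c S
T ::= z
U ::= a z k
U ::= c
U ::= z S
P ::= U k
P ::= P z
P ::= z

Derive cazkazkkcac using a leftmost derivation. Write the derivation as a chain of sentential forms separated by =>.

S => caU => cazS => cazT => cazkPS => cazkUkS => cazkazkkS => cazkazkkcaU => cazkazkkcac

S => caU   [S ::= c a U]
caU => cazS   [U ::= z S]
cazS => cazT   [S ::= T]
cazT => cazkPS   [T ::= k P S]
cazkPS => cazkUkS   [P ::= U k]
cazkUkS => cazkazkkS   [U ::= a z k]
cazkazkkS => cazkazkkcaU   [S ::= c a U]
cazkazkkcaU => cazkazkkcac   [U ::= c]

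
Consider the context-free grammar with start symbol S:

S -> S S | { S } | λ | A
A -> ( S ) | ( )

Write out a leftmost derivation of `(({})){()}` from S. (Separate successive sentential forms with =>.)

S => SS   [S -> S S]
SS => AS   [S -> A]
AS => (S)S   [A -> ( S )]
(S)S => (A)S   [S -> A]
(A)S => ((S))S   [A -> ( S )]
((S))S => (({S}))S   [S -> { S }]
(({S}))S => (({}))S   [S -> λ]
(({}))S => (({})){S}   [S -> { S }]
(({})){S} => (({})){A}   [S -> A]
(({})){A} => (({})){()}   [A -> ( )]

S => SS => AS => (S)S => (A)S => ((S))S => (({S}))S => (({}))S => (({})){S} => (({})){A} => (({})){()}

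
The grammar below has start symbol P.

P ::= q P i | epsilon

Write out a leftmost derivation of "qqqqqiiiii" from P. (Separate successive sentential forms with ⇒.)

P ⇒ qPi ⇒ qqPii ⇒ qqqPiii ⇒ qqqqPiiii ⇒ qqqqqPiiiii ⇒ qqqqqiiiii

P ⇒ qPi   [P ::= q P i]
qPi ⇒ qqPii   [P ::= q P i]
qqPii ⇒ qqqPiii   [P ::= q P i]
qqqPiii ⇒ qqqqPiiii   [P ::= q P i]
qqqqPiiii ⇒ qqqqqPiiiii   [P ::= q P i]
qqqqqPiiiii ⇒ qqqqqiiiii   [P ::= epsilon]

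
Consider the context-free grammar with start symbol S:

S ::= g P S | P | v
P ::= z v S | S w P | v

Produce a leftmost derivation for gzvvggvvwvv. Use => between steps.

S => gPS => gzvSS => gzvvS => gzvvgPS => gzvvgSwPS => gzvvggPSwPS => gzvvggvSwPS => gzvvggvvwPS => gzvvggvvwvS => gzvvggvvwvv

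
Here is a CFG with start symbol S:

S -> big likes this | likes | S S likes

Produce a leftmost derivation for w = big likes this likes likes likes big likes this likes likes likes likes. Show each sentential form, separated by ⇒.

S ⇒ S S likes   [S -> S S likes]
S S likes ⇒ S S likes S likes   [S -> S S likes]
S S likes S likes ⇒ big likes this S likes S likes   [S -> big likes this]
big likes this S likes S likes ⇒ big likes this likes likes S likes   [S -> likes]
big likes this likes likes S likes ⇒ big likes this likes likes S S likes likes   [S -> S S likes]
big likes this likes likes S S likes likes ⇒ big likes this likes likes likes S likes likes   [S -> likes]
big likes this likes likes likes S likes likes ⇒ big likes this likes likes likes S S likes likes likes   [S -> S S likes]
big likes this likes likes likes S S likes likes likes ⇒ big likes this likes likes likes big likes this S likes likes likes   [S -> big likes this]
big likes this likes likes likes big likes this S likes likes likes ⇒ big likes this likes likes likes big likes this likes likes likes likes   [S -> likes]

S ⇒ S S likes ⇒ S S likes S likes ⇒ big likes this S likes S likes ⇒ big likes this likes likes S likes ⇒ big likes this likes likes S S likes likes ⇒ big likes this likes likes likes S likes likes ⇒ big likes this likes likes likes S S likes likes likes ⇒ big likes this likes likes likes big likes this S likes likes likes ⇒ big likes this likes likes likes big likes this likes likes likes likes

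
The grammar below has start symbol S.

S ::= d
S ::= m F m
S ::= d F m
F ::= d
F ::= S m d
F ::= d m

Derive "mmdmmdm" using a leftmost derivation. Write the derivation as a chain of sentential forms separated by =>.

S => mFm   [S ::= m F m]
mFm => mSmdm   [F ::= S m d]
mSmdm => mmFmmdm   [S ::= m F m]
mmFmmdm => mmdmmdm   [F ::= d]

S=>mFm=>mSmdm=>mmFmmdm=>mmdmmdm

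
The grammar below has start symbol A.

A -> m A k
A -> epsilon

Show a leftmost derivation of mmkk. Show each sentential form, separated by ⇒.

A ⇒ mAk   [A -> m A k]
mAk ⇒ mmAkk   [A -> m A k]
mmAkk ⇒ mmkk   [A -> epsilon]

A ⇒ mAk ⇒ mmAkk ⇒ mmkk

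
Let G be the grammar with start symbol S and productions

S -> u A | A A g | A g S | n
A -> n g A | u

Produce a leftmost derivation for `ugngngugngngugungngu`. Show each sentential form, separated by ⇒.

S⇒AgS⇒ugS⇒ugAgS⇒ugngAgS⇒ugngngAgS⇒ugngngugS⇒ugngngugAgS⇒ugngngugngAgS⇒ugngngugngngAgS⇒ugngngugngngugS⇒ugngngugngnguguA⇒ugngngugngngugungA⇒ugngngugngngugungngA⇒ugngngugngngugungngu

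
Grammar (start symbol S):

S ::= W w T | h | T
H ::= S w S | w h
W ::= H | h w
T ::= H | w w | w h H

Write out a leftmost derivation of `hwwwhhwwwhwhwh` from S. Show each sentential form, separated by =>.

S=>WwT=>hwwT=>hwwwhH=>hwwwhSwS=>hwwwhWwTwS=>hwwwhhwwTwS=>hwwwhhwwwhHwS=>hwwwhhwwwhwhwS=>hwwwhhwwwhwhwh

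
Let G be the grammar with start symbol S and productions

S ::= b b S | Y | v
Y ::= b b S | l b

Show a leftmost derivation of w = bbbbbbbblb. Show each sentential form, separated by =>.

S => bbS => bbbbS => bbbbbbS => bbbbbbbbS => bbbbbbbbY => bbbbbbbblb

S => bbS   [S ::= b b S]
bbS => bbbbS   [S ::= b b S]
bbbbS => bbbbbbS   [S ::= b b S]
bbbbbbS => bbbbbbbbS   [S ::= b b S]
bbbbbbbbS => bbbbbbbbY   [S ::= Y]
bbbbbbbbY => bbbbbbbblb   [Y ::= l b]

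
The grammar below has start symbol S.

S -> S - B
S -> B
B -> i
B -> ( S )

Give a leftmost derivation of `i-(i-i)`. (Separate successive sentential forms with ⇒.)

S ⇒ S-B ⇒ B-B ⇒ i-B ⇒ i-(S) ⇒ i-(S-B) ⇒ i-(B-B) ⇒ i-(i-B) ⇒ i-(i-i)

S ⇒ S-B   [S -> S - B]
S-B ⇒ B-B   [S -> B]
B-B ⇒ i-B   [B -> i]
i-B ⇒ i-(S)   [B -> ( S )]
i-(S) ⇒ i-(S-B)   [S -> S - B]
i-(S-B) ⇒ i-(B-B)   [S -> B]
i-(B-B) ⇒ i-(i-B)   [B -> i]
i-(i-B) ⇒ i-(i-i)   [B -> i]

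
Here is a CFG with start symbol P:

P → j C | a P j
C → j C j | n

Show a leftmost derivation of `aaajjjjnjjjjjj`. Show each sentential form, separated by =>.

P => aPj => aaPjj => aaaPjjj => aaajCjjj => aaajjCjjjj => aaajjjCjjjjj => aaajjjjCjjjjjj => aaajjjjnjjjjjj

P => aPj   [P → a P j]
aPj => aaPjj   [P → a P j]
aaPjj => aaaPjjj   [P → a P j]
aaaPjjj => aaajCjjj   [P → j C]
aaajCjjj => aaajjCjjjj   [C → j C j]
aaajjCjjjj => aaajjjCjjjjj   [C → j C j]
aaajjjCjjjjj => aaajjjjCjjjjjj   [C → j C j]
aaajjjjCjjjjjj => aaajjjjnjjjjjj   [C → n]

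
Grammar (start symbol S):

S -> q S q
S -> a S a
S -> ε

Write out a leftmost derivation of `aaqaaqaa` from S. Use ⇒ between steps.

S ⇒ aSa ⇒ aaSaa ⇒ aaqSqaa ⇒ aaqaSaqaa ⇒ aaqaaqaa

S ⇒ aSa   [S -> a S a]
aSa ⇒ aaSaa   [S -> a S a]
aaSaa ⇒ aaqSqaa   [S -> q S q]
aaqSqaa ⇒ aaqaSaqaa   [S -> a S a]
aaqaSaqaa ⇒ aaqaaqaa   [S -> ε]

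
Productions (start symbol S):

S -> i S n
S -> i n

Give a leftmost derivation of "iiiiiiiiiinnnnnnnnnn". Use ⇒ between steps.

S ⇒ iSn ⇒ iiSnn ⇒ iiiSnnn ⇒ iiiiSnnnn ⇒ iiiiiSnnnnn ⇒ iiiiiiSnnnnnn ⇒ iiiiiiiSnnnnnnn ⇒ iiiiiiiiSnnnnnnnn ⇒ iiiiiiiiiSnnnnnnnnn ⇒ iiiiiiiiiinnnnnnnnnn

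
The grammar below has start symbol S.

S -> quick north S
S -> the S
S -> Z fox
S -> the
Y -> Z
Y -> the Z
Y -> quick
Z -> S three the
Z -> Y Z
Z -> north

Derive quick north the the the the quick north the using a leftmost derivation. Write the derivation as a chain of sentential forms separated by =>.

S => quick north S => quick north the S => quick north the the S => quick north the the the S => quick north the the the the S => quick north the the the the quick north S => quick north the the the the quick north the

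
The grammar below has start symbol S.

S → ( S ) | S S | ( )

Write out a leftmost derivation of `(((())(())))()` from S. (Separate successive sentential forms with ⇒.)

S ⇒ SS   [S → S S]
SS ⇒ (S)S   [S → ( S )]
(S)S ⇒ ((S))S   [S → ( S )]
((S))S ⇒ ((SS))S   [S → S S]
((SS))S ⇒ (((S)S))S   [S → ( S )]
(((S)S))S ⇒ (((())S))S   [S → ( )]
(((())S))S ⇒ (((())(S)))S   [S → ( S )]
(((())(S)))S ⇒ (((())(())))S   [S → ( )]
(((())(())))S ⇒ (((())(())))()   [S → ( )]

S⇒SS⇒(S)S⇒((S))S⇒((SS))S⇒(((S)S))S⇒(((())S))S⇒(((())(S)))S⇒(((())(())))S⇒(((())(())))()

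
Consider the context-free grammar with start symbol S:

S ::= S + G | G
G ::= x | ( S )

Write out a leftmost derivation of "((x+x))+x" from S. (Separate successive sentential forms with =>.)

S => S+G => G+G => (S)+G => (G)+G => ((S))+G => ((S+G))+G => ((G+G))+G => ((x+G))+G => ((x+x))+G => ((x+x))+x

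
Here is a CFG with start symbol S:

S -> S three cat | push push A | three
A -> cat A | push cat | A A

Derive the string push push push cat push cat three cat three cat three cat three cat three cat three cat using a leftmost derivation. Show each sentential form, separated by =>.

S => S three cat   [S -> S three cat]
S three cat => S three cat three cat   [S -> S three cat]
S three cat three cat => S three cat three cat three cat   [S -> S three cat]
S three cat three cat three cat => S three cat three cat three cat three cat   [S -> S three cat]
S three cat three cat three cat three cat => S three cat three cat three cat three cat three cat   [S -> S three cat]
S three cat three cat three cat three cat three cat => S three cat three cat three cat three cat three cat three cat   [S -> S three cat]
S three cat three cat three cat three cat three cat three cat => push push A three cat three cat three cat three cat three cat three cat   [S -> push push A]
push push A three cat three cat three cat three cat three cat three cat => push push A A three cat three cat three cat three cat three cat three cat   [A -> A A]
push push A A three cat three cat three cat three cat three cat three cat => push push push cat A three cat three cat three cat three cat three cat three cat   [A -> push cat]
push push push cat A three cat three cat three cat three cat three cat three cat => push push push cat push cat three cat three cat three cat three cat three cat three cat   [A -> push cat]

S => S three cat => S three cat three cat => S three cat three cat three cat => S three cat three cat three cat three cat => S three cat three cat three cat three cat three cat => S three cat three cat three cat three cat three cat three cat => push push A three cat three cat three cat three cat three cat three cat => push push A A three cat three cat three cat three cat three cat three cat => push push push cat A three cat three cat three cat three cat three cat three cat => push push push cat push cat three cat three cat three cat three cat three cat three cat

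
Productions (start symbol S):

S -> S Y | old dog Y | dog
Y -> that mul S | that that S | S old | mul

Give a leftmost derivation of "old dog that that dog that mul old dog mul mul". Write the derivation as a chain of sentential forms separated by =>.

S => old dog Y => old dog that that S => old dog that that S Y => old dog that that S Y Y => old dog that that dog Y Y => old dog that that dog that mul S Y => old dog that that dog that mul old dog Y Y => old dog that that dog that mul old dog mul Y => old dog that that dog that mul old dog mul mul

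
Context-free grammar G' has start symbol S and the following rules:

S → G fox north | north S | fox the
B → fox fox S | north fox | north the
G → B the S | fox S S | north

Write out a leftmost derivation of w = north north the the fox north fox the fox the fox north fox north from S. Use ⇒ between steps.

S ⇒ north S ⇒ north G fox north ⇒ north B the S fox north ⇒ north north the the S fox north ⇒ north north the the G fox north fox north ⇒ north north the the fox S S fox north fox north ⇒ north north the the fox north S S fox north fox north ⇒ north north the the fox north fox the S fox north fox north ⇒ north north the the fox north fox the fox the fox north fox north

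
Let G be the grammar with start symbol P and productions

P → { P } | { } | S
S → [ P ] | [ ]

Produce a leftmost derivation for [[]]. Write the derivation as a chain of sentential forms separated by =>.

P => S => [P] => [S] => [[]]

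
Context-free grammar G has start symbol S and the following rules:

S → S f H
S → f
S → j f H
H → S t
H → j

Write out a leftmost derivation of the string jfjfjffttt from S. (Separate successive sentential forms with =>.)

S => jfH   [S → j f H]
jfH => jfSt   [H → S t]
jfSt => jfjfHt   [S → j f H]
jfjfHt => jfjfStt   [H → S t]
jfjfStt => jfjfjfHtt   [S → j f H]
jfjfjfHtt => jfjfjfSttt   [H → S t]
jfjfjfSttt => jfjfjffttt   [S → f]

S => jfH => jfSt => jfjfHt => jfjfStt => jfjfjfHtt => jfjfjfSttt => jfjfjffttt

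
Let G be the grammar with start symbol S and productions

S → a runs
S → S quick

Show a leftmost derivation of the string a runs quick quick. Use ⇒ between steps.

S ⇒ S quick ⇒ S quick quick ⇒ a runs quick quick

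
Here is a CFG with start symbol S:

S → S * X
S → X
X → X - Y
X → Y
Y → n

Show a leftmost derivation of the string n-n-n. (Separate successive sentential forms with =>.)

S => X => X-Y => X-Y-Y => Y-Y-Y => n-Y-Y => n-n-Y => n-n-n

S => X   [S → X]
X => X-Y   [X → X - Y]
X-Y => X-Y-Y   [X → X - Y]
X-Y-Y => Y-Y-Y   [X → Y]
Y-Y-Y => n-Y-Y   [Y → n]
n-Y-Y => n-n-Y   [Y → n]
n-n-Y => n-n-n   [Y → n]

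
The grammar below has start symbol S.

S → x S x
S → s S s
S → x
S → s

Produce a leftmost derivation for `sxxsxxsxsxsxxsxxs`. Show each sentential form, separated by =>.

S => sSs   [S → s S s]
sSs => sxSxs   [S → x S x]
sxSxs => sxxSxxs   [S → x S x]
sxxSxxs => sxxsSsxxs   [S → s S s]
sxxsSsxxs => sxxsxSxsxxs   [S → x S x]
sxxsxSxsxxs => sxxsxxSxxsxxs   [S → x S x]
sxxsxxSxxsxxs => sxxsxxsSsxxsxxs   [S → s S s]
sxxsxxsSsxxsxxs => sxxsxxsxSxsxxsxxs   [S → x S x]
sxxsxxsxSxsxxsxxs => sxxsxxsxsxsxxsxxs   [S → s]

S => sSs => sxSxs => sxxSxxs => sxxsSsxxs => sxxsxSxsxxs => sxxsxxSxxsxxs => sxxsxxsSsxxsxxs => sxxsxxsxSxsxxsxxs => sxxsxxsxsxsxxsxxs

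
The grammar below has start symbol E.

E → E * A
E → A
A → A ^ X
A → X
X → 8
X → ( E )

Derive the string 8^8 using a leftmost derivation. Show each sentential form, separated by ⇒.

E ⇒ A   [E → A]
A ⇒ A^X   [A → A ^ X]
A^X ⇒ X^X   [A → X]
X^X ⇒ 8^X   [X → 8]
8^X ⇒ 8^8   [X → 8]

E ⇒ A ⇒ A^X ⇒ X^X ⇒ 8^X ⇒ 8^8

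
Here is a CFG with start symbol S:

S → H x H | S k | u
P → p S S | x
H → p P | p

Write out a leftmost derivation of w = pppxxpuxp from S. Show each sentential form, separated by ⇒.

S ⇒ HxH ⇒ pPxH ⇒ ppSSxH ⇒ ppHxHSxH ⇒ pppPxHSxH ⇒ pppxxHSxH ⇒ pppxxpSxH ⇒ pppxxpuxH ⇒ pppxxpuxp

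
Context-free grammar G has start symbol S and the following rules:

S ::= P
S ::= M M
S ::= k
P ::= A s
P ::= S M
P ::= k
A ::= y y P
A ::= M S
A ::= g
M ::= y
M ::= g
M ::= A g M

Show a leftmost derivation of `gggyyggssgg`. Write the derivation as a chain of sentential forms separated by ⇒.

S ⇒ MM ⇒ AgMM ⇒ ggMM ⇒ gggM ⇒ gggAgM ⇒ gggyyPgM ⇒ gggyyAsgM ⇒ gggyyMSsgM ⇒ gggyygSsgM ⇒ gggyygPsgM ⇒ gggyygAssgM ⇒ gggyyggssgM ⇒ gggyyggssgg

S ⇒ MM   [S ::= M M]
MM ⇒ AgMM   [M ::= A g M]
AgMM ⇒ ggMM   [A ::= g]
ggMM ⇒ gggM   [M ::= g]
gggM ⇒ gggAgM   [M ::= A g M]
gggAgM ⇒ gggyyPgM   [A ::= y y P]
gggyyPgM ⇒ gggyyAsgM   [P ::= A s]
gggyyAsgM ⇒ gggyyMSsgM   [A ::= M S]
gggyyMSsgM ⇒ gggyygSsgM   [M ::= g]
gggyygSsgM ⇒ gggyygPsgM   [S ::= P]
gggyygPsgM ⇒ gggyygAssgM   [P ::= A s]
gggyygAssgM ⇒ gggyyggssgM   [A ::= g]
gggyyggssgM ⇒ gggyyggssgg   [M ::= g]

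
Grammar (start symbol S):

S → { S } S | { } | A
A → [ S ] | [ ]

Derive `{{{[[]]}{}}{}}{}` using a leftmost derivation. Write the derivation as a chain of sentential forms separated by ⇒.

S ⇒ {S}S ⇒ {{S}S}S ⇒ {{{S}S}S}S ⇒ {{{A}S}S}S ⇒ {{{[S]}S}S}S ⇒ {{{[A]}S}S}S ⇒ {{{[[]]}S}S}S ⇒ {{{[[]]}{}}S}S ⇒ {{{[[]]}{}}{}}S ⇒ {{{[[]]}{}}{}}{}

S ⇒ {S}S   [S → { S } S]
{S}S ⇒ {{S}S}S   [S → { S } S]
{{S}S}S ⇒ {{{S}S}S}S   [S → { S } S]
{{{S}S}S}S ⇒ {{{A}S}S}S   [S → A]
{{{A}S}S}S ⇒ {{{[S]}S}S}S   [A → [ S ]]
{{{[S]}S}S}S ⇒ {{{[A]}S}S}S   [S → A]
{{{[A]}S}S}S ⇒ {{{[[]]}S}S}S   [A → [ ]]
{{{[[]]}S}S}S ⇒ {{{[[]]}{}}S}S   [S → { }]
{{{[[]]}{}}S}S ⇒ {{{[[]]}{}}{}}S   [S → { }]
{{{[[]]}{}}{}}S ⇒ {{{[[]]}{}}{}}{}   [S → { }]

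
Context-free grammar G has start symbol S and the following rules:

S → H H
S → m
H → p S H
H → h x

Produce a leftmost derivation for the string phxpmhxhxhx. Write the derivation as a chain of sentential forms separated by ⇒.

S ⇒ HH   [S → H H]
HH ⇒ pSHH   [H → p S H]
pSHH ⇒ pHHHH   [S → H H]
pHHHH ⇒ phxHHH   [H → h x]
phxHHH ⇒ phxpSHHH   [H → p S H]
phxpSHHH ⇒ phxpmHHH   [S → m]
phxpmHHH ⇒ phxpmhxHH   [H → h x]
phxpmhxHH ⇒ phxpmhxhxH   [H → h x]
phxpmhxhxH ⇒ phxpmhxhxhx   [H → h x]

S ⇒ HH ⇒ pSHH ⇒ pHHHH ⇒ phxHHH ⇒ phxpSHHH ⇒ phxpmHHH ⇒ phxpmhxHH ⇒ phxpmhxhxH ⇒ phxpmhxhxhx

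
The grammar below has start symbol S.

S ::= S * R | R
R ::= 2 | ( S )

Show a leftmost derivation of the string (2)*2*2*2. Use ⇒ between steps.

S ⇒ S*R   [S ::= S * R]
S*R ⇒ S*R*R   [S ::= S * R]
S*R*R ⇒ S*R*R*R   [S ::= S * R]
S*R*R*R ⇒ R*R*R*R   [S ::= R]
R*R*R*R ⇒ (S)*R*R*R   [R ::= ( S )]
(S)*R*R*R ⇒ (R)*R*R*R   [S ::= R]
(R)*R*R*R ⇒ (2)*R*R*R   [R ::= 2]
(2)*R*R*R ⇒ (2)*2*R*R   [R ::= 2]
(2)*2*R*R ⇒ (2)*2*2*R   [R ::= 2]
(2)*2*2*R ⇒ (2)*2*2*2   [R ::= 2]

S ⇒ S*R ⇒ S*R*R ⇒ S*R*R*R ⇒ R*R*R*R ⇒ (S)*R*R*R ⇒ (R)*R*R*R ⇒ (2)*R*R*R ⇒ (2)*2*R*R ⇒ (2)*2*2*R ⇒ (2)*2*2*2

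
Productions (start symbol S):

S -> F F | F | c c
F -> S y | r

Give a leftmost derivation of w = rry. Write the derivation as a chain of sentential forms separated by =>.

S => F => Sy => FFy => rFy => rry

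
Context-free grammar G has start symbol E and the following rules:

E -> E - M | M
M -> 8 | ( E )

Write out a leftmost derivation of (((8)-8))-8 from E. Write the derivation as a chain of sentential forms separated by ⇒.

E ⇒ E-M ⇒ M-M ⇒ (E)-M ⇒ (M)-M ⇒ ((E))-M ⇒ ((E-M))-M ⇒ ((M-M))-M ⇒ (((E)-M))-M ⇒ (((M)-M))-M ⇒ (((8)-M))-M ⇒ (((8)-8))-M ⇒ (((8)-8))-8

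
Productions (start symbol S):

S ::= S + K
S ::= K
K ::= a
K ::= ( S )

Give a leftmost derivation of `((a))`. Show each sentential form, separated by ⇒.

S ⇒ K ⇒ (S) ⇒ (K) ⇒ ((S)) ⇒ ((K)) ⇒ ((a))

S ⇒ K   [S ::= K]
K ⇒ (S)   [K ::= ( S )]
(S) ⇒ (K)   [S ::= K]
(K) ⇒ ((S))   [K ::= ( S )]
((S)) ⇒ ((K))   [S ::= K]
((K)) ⇒ ((a))   [K ::= a]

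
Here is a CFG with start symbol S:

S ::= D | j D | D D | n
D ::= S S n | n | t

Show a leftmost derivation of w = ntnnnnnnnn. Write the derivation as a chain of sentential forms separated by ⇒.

S ⇒ DD   [S ::= D D]
DD ⇒ SSnD   [D ::= S S n]
SSnD ⇒ DDSnD   [S ::= D D]
DDSnD ⇒ nDSnD   [D ::= n]
nDSnD ⇒ nSSnSnD   [D ::= S S n]
nSSnSnD ⇒ nDSnSnD   [S ::= D]
nDSnSnD ⇒ ntSnSnD   [D ::= t]
ntSnSnD ⇒ ntDDnSnD   [S ::= D D]
ntDDnSnD ⇒ ntSSnDnSnD   [D ::= S S n]
ntSSnDnSnD ⇒ ntnSnDnSnD   [S ::= n]
ntnSnDnSnD ⇒ ntnnnDnSnD   [S ::= n]
ntnnnDnSnD ⇒ ntnnnnnSnD   [D ::= n]
ntnnnnnSnD ⇒ ntnnnnnnnD   [S ::= n]
ntnnnnnnnD ⇒ ntnnnnnnnn   [D ::= n]

S ⇒ DD ⇒ SSnD ⇒ DDSnD ⇒ nDSnD ⇒ nSSnSnD ⇒ nDSnSnD ⇒ ntSnSnD ⇒ ntDDnSnD ⇒ ntSSnDnSnD ⇒ ntnSnDnSnD ⇒ ntnnnDnSnD ⇒ ntnnnnnSnD ⇒ ntnnnnnnnD ⇒ ntnnnnnnnn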